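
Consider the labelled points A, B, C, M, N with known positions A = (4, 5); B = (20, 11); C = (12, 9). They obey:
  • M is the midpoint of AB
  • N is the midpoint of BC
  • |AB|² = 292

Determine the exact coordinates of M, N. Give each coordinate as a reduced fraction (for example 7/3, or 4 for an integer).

1. M_x = 12  [2·M = A+B = (4, 5)+(20, 11)]
2. M_y = 8  [2·M = A+B = (4, 5)+(20, 11)]
   so M = (12, 8)
3. N_x = 16  [2·N = B+C = (20, 11)+(12, 9)]
4. N_y = 10  [2·N = B+C = (20, 11)+(12, 9)]
   so N = (16, 10)

M = (12, 8)
N = (16, 10)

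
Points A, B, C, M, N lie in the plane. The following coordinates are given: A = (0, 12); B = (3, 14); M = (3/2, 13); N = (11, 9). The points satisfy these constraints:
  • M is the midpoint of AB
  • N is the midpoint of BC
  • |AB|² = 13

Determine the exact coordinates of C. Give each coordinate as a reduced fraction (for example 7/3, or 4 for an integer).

C = (19, 4)

1. C_x = 19  [C = 2·N−B = 2·(11, 9)−(3, 14)]
2. C_y = 4  [C = 2·N−B = 2·(11, 9)−(3, 14)]
   so C = (19, 4)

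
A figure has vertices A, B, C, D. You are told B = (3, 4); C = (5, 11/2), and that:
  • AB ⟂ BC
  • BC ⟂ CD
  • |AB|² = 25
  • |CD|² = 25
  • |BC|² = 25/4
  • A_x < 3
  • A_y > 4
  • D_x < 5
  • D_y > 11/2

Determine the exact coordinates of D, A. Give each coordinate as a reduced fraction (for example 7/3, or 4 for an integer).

1. D_x = 2  [[BC ⟂ CD ⇒ 2x+3/2y-73/4=0] ∩ [|D−(5, 11/2)|²=25]]
2. D_y = 19/2  [[BC ⟂ CD ⇒ 2x+3/2y-73/4=0] ∩ [|D−(5, 11/2)|²=25]]
   so D = (2, 19/2)
3. A_x = 0  [[AB ⟂ BC ⇒ -2x-3/2y+12=0] ∩ [|A−(3, 4)|²=25]]
4. A_y = 8  [[AB ⟂ BC ⇒ -2x-3/2y+12=0] ∩ [|A−(3, 4)|²=25]]
   so A = (0, 8)

D = (2, 19/2)
A = (0, 8)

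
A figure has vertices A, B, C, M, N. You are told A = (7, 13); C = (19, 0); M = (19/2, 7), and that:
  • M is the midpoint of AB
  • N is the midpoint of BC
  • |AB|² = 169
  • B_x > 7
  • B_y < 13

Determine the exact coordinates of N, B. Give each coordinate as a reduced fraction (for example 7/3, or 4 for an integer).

1. B_x = 12  [B = 2·M−A = 2·(19/2, 7)−(7, 13)]
2. B_y = 1  [B = 2·M−A = 2·(19/2, 7)−(7, 13)]
   so B = (12, 1)
3. N_x = 31/2  [2·N = B+C = (12, 1)+(19, 0)]
4. N_y = 1/2  [2·N = B+C = (12, 1)+(19, 0)]
   so N = (31/2, 1/2)

N = (31/2, 1/2)
B = (12, 1)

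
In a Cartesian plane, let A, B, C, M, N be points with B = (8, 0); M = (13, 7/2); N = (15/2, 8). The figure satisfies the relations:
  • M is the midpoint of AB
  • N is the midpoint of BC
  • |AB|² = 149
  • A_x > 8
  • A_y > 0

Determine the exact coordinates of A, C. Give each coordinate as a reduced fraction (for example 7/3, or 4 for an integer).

A = (18, 7)
C = (7, 16)

1. A_x = 18  [A = 2·M−B = 2·(13, 7/2)−(8, 0)]
2. A_y = 7  [A = 2·M−B = 2·(13, 7/2)−(8, 0)]
   so A = (18, 7)
3. C_x = 7  [C = 2·N−B = 2·(15/2, 8)−(8, 0)]
4. C_y = 16  [C = 2·N−B = 2·(15/2, 8)−(8, 0)]
   so C = (7, 16)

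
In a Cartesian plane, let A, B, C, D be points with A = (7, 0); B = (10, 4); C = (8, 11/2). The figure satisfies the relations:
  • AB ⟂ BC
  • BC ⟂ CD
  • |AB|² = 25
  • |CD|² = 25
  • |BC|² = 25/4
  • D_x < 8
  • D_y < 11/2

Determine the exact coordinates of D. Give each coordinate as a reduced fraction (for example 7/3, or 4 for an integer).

D = (5, 3/2)

1. D_x = 5  [[BC ⟂ CD ⇒ -2x+3/2y+31/4=0] ∩ [|D−(8, 11/2)|²=25]]
2. D_y = 3/2  [[BC ⟂ CD ⇒ -2x+3/2y+31/4=0] ∩ [|D−(8, 11/2)|²=25]]
   so D = (5, 3/2)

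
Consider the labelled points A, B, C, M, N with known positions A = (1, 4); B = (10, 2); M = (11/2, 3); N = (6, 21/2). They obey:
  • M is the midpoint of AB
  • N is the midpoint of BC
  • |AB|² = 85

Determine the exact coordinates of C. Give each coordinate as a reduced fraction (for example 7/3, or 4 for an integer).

C = (2, 19)

1. C_x = 2  [C = 2·N−B = 2·(6, 21/2)−(10, 2)]
2. C_y = 19  [C = 2·N−B = 2·(6, 21/2)−(10, 2)]
   so C = (2, 19)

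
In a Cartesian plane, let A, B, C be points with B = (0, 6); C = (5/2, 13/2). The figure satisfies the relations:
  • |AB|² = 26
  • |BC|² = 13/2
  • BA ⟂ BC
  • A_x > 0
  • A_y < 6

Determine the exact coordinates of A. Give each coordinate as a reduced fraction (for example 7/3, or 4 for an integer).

1. A_x = 1  [[BA ⟂ BC ⇒ 5/2x+1/2y-3=0] ∩ [|A−(0, 6)|²=26]]
2. A_y = 1  [[BA ⟂ BC ⇒ 5/2x+1/2y-3=0] ∩ [|A−(0, 6)|²=26]]
   so A = (1, 1)

A = (1, 1)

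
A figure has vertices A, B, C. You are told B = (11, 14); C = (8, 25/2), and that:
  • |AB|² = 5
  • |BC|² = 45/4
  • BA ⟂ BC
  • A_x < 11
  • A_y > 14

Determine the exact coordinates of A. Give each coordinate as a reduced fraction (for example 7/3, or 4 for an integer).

A = (10, 16)

1. A_x = 10  [[BA ⟂ BC ⇒ -3x-3/2y+54=0] ∩ [|A−(11, 14)|²=5]]
2. A_y = 16  [[BA ⟂ BC ⇒ -3x-3/2y+54=0] ∩ [|A−(11, 14)|²=5]]
   so A = (10, 16)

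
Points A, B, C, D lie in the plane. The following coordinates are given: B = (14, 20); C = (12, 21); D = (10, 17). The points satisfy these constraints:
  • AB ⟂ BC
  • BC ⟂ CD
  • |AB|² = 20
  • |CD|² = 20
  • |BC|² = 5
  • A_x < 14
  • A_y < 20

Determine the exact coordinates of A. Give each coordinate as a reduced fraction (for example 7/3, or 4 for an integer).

1. A_x = 12  [[AB ⟂ BC ⇒ 2x-1y-8=0] ∩ [|A−(14, 20)|²=20]]
2. A_y = 16  [[AB ⟂ BC ⇒ 2x-1y-8=0] ∩ [|A−(14, 20)|²=20]]
   so A = (12, 16)

A = (12, 16)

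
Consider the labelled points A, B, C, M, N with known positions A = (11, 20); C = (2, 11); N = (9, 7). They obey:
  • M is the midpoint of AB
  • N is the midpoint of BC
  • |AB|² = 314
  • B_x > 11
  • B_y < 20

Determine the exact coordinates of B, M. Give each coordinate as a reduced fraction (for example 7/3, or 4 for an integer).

1. B_x = 16  [B = 2·N−C = 2·(9, 7)−(2, 11)]
2. B_y = 3  [B = 2·N−C = 2·(9, 7)−(2, 11)]
   so B = (16, 3)
3. M_x = 27/2  [2·M = A+B = (11, 20)+(16, 3)]
4. M_y = 23/2  [2·M = A+B = (11, 20)+(16, 3)]
   so M = (27/2, 23/2)

B = (16, 3)
M = (27/2, 23/2)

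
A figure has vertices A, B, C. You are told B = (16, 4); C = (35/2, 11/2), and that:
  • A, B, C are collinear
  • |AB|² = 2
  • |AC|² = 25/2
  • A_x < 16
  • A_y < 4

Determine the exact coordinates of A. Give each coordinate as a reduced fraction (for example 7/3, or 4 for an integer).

1. A_x = 15  [[A, B, C are collinear ⇒ -3/2x+3/2y+18=0] ∩ [|A−(16, 4)|²=2]]
2. A_y = 3  [[A, B, C are collinear ⇒ -3/2x+3/2y+18=0] ∩ [|A−(16, 4)|²=2]]
   so A = (15, 3)

A = (15, 3)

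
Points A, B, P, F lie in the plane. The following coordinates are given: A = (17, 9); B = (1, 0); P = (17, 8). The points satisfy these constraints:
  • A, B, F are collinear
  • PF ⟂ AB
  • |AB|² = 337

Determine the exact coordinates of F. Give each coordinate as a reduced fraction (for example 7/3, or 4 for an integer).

F = (5585/337, 2952/337)

1. F_x = 5585/337  [[A, B, F are collinear ⇒ 9x-16y-9=0] ∩ [PF ⟂ AB ⇒ -16x-9y+344=0]]
2. F_y = 2952/337  [[A, B, F are collinear ⇒ 9x-16y-9=0] ∩ [PF ⟂ AB ⇒ -16x-9y+344=0]]
   so F = (5585/337, 2952/337)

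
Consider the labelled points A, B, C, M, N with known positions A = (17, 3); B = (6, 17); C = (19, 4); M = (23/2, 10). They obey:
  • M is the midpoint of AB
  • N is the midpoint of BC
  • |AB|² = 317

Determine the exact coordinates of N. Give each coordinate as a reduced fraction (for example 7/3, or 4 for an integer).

1. N_x = 25/2  [2·N = B+C = (6, 17)+(19, 4)]
2. N_y = 21/2  [2·N = B+C = (6, 17)+(19, 4)]
   so N = (25/2, 21/2)

N = (25/2, 21/2)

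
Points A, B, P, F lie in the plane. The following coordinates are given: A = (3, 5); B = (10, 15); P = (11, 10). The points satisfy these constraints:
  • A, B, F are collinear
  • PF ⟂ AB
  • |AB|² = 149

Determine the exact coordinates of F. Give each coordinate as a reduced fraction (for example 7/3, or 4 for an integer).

1. F_x = 1189/149  [[A, B, F are collinear ⇒ -10x+7y-5=0] ∩ [PF ⟂ AB ⇒ 7x+10y-177=0]]
2. F_y = 1805/149  [[A, B, F are collinear ⇒ -10x+7y-5=0] ∩ [PF ⟂ AB ⇒ 7x+10y-177=0]]
   so F = (1189/149, 1805/149)

F = (1189/149, 1805/149)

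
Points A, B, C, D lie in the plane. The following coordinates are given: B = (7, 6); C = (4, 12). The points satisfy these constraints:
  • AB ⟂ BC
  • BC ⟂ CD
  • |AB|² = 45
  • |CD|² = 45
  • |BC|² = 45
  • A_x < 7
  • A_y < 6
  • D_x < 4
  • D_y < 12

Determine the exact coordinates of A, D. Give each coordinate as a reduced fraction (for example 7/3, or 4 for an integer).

A = (1, 3)
D = (-2, 9)

1. A_x = 1  [[AB ⟂ BC ⇒ 3x-6y+15=0] ∩ [|A−(7, 6)|²=45]]
2. A_y = 3  [[AB ⟂ BC ⇒ 3x-6y+15=0] ∩ [|A−(7, 6)|²=45]]
   so A = (1, 3)
3. D_x = -2  [[BC ⟂ CD ⇒ -3x+6y-60=0] ∩ [|D−(4, 12)|²=45]]
4. D_y = 9  [[BC ⟂ CD ⇒ -3x+6y-60=0] ∩ [|D−(4, 12)|²=45]]
   so D = (-2, 9)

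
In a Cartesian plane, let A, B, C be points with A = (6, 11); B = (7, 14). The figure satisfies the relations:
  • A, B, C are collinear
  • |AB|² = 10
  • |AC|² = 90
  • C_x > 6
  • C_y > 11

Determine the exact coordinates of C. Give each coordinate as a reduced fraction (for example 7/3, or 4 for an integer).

C = (9, 20)

1. C_x = 9  [[A, B, C are collinear ⇒ -3x+1y+7=0] ∩ [|C−(6, 11)|²=90]]
2. C_y = 20  [[A, B, C are collinear ⇒ -3x+1y+7=0] ∩ [|C−(6, 11)|²=90]]
   so C = (9, 20)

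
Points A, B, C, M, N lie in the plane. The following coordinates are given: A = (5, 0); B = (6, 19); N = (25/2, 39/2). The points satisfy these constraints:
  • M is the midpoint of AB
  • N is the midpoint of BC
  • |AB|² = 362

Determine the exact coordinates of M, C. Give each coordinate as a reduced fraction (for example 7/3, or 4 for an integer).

M = (11/2, 19/2)
C = (19, 20)

1. M_x = 11/2  [2·M = A+B = (5, 0)+(6, 19)]
2. M_y = 19/2  [2·M = A+B = (5, 0)+(6, 19)]
   so M = (11/2, 19/2)
3. C_x = 19  [C = 2·N−B = 2·(25/2, 39/2)−(6, 19)]
4. C_y = 20  [C = 2·N−B = 2·(25/2, 39/2)−(6, 19)]
   so C = (19, 20)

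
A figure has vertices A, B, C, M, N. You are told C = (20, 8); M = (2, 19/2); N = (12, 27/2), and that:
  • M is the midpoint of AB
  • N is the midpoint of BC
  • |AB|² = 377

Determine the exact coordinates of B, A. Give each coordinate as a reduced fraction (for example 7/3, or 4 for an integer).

1. B_x = 4  [B = 2·N−C = 2·(12, 27/2)−(20, 8)]
2. B_y = 19  [B = 2·N−C = 2·(12, 27/2)−(20, 8)]
   so B = (4, 19)
3. A_x = 0  [A = 2·M−B = 2·(2, 19/2)−(4, 19)]
4. A_y = 0  [A = 2·M−B = 2·(2, 19/2)−(4, 19)]
   so A = (0, 0)

B = (4, 19)
A = (0, 0)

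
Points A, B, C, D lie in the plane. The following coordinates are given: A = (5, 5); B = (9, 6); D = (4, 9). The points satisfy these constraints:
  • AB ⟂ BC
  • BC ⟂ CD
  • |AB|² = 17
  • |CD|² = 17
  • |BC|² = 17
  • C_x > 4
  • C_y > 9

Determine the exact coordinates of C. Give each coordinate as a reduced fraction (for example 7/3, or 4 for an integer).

C = (8, 10)

1. C_x = 8  [[AB ⟂ BC ⇒ 4x+1y-42=0] ∩ [|C−(4, 9)|²=17]]
2. C_y = 10  [[AB ⟂ BC ⇒ 4x+1y-42=0] ∩ [|C−(4, 9)|²=17]]
   so C = (8, 10)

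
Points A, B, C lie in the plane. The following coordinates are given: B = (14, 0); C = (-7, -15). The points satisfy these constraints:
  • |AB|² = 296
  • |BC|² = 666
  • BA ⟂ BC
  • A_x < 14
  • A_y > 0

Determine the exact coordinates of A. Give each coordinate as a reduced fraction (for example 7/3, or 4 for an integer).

A = (4, 14)

1. A_x = 4  [[BA ⟂ BC ⇒ -21x-15y+294=0] ∩ [|A−(14, 0)|²=296]]
2. A_y = 14  [[BA ⟂ BC ⇒ -21x-15y+294=0] ∩ [|A−(14, 0)|²=296]]
   so A = (4, 14)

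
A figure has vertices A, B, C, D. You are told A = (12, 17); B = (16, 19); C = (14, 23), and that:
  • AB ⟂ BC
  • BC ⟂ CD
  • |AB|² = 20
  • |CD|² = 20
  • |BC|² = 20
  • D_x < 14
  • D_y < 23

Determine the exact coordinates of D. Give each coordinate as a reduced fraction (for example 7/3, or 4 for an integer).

D = (10, 21)

1. D_x = 10  [[BC ⟂ CD ⇒ -2x+4y-64=0] ∩ [|D−(14, 23)|²=20]]
2. D_y = 21  [[BC ⟂ CD ⇒ -2x+4y-64=0] ∩ [|D−(14, 23)|²=20]]
   so D = (10, 21)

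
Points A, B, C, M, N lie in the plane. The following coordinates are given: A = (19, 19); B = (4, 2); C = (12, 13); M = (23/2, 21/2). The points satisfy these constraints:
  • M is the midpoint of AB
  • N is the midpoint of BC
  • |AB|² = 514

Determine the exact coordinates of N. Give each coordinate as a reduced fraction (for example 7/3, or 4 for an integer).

1. N_x = 8  [2·N = B+C = (4, 2)+(12, 13)]
2. N_y = 15/2  [2·N = B+C = (4, 2)+(12, 13)]
   so N = (8, 15/2)

N = (8, 15/2)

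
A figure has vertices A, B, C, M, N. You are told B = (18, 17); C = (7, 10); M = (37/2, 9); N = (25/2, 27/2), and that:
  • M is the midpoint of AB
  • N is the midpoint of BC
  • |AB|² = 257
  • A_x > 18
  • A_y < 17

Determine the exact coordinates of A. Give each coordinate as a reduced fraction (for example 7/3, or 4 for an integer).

A = (19, 1)

1. A_x = 19  [A = 2·M−B = 2·(37/2, 9)−(18, 17)]
2. A_y = 1  [A = 2·M−B = 2·(37/2, 9)−(18, 17)]
   so A = (19, 1)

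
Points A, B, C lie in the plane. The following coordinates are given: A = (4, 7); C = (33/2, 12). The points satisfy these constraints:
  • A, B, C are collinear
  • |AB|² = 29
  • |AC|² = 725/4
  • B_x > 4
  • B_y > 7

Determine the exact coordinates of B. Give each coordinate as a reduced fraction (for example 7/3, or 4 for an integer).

B = (9, 9)

1. B_x = 9  [[A, B, C are collinear ⇒ 5x-25/2y+135/2=0] ∩ [|B−(4, 7)|²=29]]
2. B_y = 9  [[A, B, C are collinear ⇒ 5x-25/2y+135/2=0] ∩ [|B−(4, 7)|²=29]]
   so B = (9, 9)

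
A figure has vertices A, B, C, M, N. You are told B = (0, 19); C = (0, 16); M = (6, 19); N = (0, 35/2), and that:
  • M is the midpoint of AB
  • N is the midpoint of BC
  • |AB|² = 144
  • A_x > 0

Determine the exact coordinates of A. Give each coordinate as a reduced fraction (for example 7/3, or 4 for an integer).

A = (12, 19)

1. A_x = 12  [A = 2·M−B = 2·(6, 19)−(0, 19)]
2. A_y = 19  [A = 2·M−B = 2·(6, 19)−(0, 19)]
   so A = (12, 19)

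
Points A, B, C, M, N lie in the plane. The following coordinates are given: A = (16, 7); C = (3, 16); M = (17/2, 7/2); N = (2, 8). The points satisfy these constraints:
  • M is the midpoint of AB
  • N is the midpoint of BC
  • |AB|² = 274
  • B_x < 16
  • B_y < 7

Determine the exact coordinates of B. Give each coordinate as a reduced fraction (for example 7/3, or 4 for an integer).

B = (1, 0)

1. B_x = 1  [B = 2·M−A = 2·(17/2, 7/2)−(16, 7)]
2. B_y = 0  [B = 2·M−A = 2·(17/2, 7/2)−(16, 7)]
   so B = (1, 0)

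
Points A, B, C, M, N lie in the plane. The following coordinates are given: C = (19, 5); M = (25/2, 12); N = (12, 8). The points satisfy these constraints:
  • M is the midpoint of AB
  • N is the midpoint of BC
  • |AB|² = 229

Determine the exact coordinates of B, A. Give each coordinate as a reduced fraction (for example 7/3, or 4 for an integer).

B = (5, 11)
A = (20, 13)

1. B_x = 5  [B = 2·N−C = 2·(12, 8)−(19, 5)]
2. B_y = 11  [B = 2·N−C = 2·(12, 8)−(19, 5)]
   so B = (5, 11)
3. A_x = 20  [A = 2·M−B = 2·(25/2, 12)−(5, 11)]
4. A_y = 13  [A = 2·M−B = 2·(25/2, 12)−(5, 11)]
   so A = (20, 13)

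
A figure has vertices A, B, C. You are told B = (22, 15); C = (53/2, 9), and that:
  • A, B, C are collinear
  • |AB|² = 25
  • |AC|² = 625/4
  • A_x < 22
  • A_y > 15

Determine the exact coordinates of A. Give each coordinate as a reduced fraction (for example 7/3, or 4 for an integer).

A = (19, 19)

1. A_x = 19  [[A, B, C are collinear ⇒ 6x+9/2y-399/2=0] ∩ [|A−(22, 15)|²=25]]
2. A_y = 19  [[A, B, C are collinear ⇒ 6x+9/2y-399/2=0] ∩ [|A−(22, 15)|²=25]]
   so A = (19, 19)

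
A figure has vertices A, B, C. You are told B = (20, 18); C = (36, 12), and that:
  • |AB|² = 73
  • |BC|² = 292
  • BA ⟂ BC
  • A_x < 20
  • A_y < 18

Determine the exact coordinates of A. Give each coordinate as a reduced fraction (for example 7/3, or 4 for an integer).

1. A_x = 17  [[BA ⟂ BC ⇒ 16x-6y-212=0] ∩ [|A−(20, 18)|²=73]]
2. A_y = 10  [[BA ⟂ BC ⇒ 16x-6y-212=0] ∩ [|A−(20, 18)|²=73]]
   so A = (17, 10)

A = (17, 10)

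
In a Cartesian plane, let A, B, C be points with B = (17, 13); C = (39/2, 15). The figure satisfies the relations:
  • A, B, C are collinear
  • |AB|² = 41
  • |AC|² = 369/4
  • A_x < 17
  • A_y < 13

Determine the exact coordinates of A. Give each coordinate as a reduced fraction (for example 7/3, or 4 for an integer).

1. A_x = 12  [[A, B, C are collinear ⇒ -2x+5/2y+3/2=0] ∩ [|A−(17, 13)|²=41]]
2. A_y = 9  [[A, B, C are collinear ⇒ -2x+5/2y+3/2=0] ∩ [|A−(17, 13)|²=41]]
   so A = (12, 9)

A = (12, 9)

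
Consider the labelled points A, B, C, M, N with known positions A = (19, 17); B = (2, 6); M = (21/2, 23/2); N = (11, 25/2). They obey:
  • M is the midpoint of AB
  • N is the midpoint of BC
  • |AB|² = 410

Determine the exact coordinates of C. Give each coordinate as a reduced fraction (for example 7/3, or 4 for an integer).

1. C_x = 20  [C = 2·N−B = 2·(11, 25/2)−(2, 6)]
2. C_y = 19  [C = 2·N−B = 2·(11, 25/2)−(2, 6)]
   so C = (20, 19)

C = (20, 19)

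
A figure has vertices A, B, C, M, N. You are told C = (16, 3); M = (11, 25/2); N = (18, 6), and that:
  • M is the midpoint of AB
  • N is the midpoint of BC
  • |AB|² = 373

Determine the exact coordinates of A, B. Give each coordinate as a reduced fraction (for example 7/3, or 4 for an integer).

A = (2, 16)
B = (20, 9)

1. B_x = 20  [B = 2·N−C = 2·(18, 6)−(16, 3)]
2. B_y = 9  [B = 2·N−C = 2·(18, 6)−(16, 3)]
   so B = (20, 9)
3. A_x = 2  [A = 2·M−B = 2·(11, 25/2)−(20, 9)]
4. A_y = 16  [A = 2·M−B = 2·(11, 25/2)−(20, 9)]
   so A = (2, 16)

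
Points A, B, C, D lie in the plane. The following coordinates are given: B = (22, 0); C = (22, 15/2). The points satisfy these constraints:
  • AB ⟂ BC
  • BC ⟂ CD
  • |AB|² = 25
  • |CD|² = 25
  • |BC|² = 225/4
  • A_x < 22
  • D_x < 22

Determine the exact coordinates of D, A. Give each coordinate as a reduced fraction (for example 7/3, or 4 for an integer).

D = (17, 15/2)
A = (17, 0)

1. D_x = 17  [[BC ⟂ CD ⇒ 15/2y-225/4=0] ∩ [|D−(22, 15/2)|²=25]]
2. D_y = 15/2  [[BC ⟂ CD ⇒ 15/2y-225/4=0] ∩ [|D−(22, 15/2)|²=25]]
   so D = (17, 15/2)
3. A_x = 17  [[AB ⟂ BC ⇒ -15/2y=0] ∩ [|A−(22, 0)|²=25]]
4. A_y = 0  [[AB ⟂ BC ⇒ -15/2y=0] ∩ [|A−(22, 0)|²=25]]
   so A = (17, 0)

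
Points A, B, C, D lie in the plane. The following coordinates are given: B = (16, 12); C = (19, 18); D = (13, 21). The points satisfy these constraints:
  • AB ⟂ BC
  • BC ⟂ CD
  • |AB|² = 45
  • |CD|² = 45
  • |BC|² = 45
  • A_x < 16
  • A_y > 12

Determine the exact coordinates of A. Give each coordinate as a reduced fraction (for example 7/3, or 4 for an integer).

1. A_x = 10  [[AB ⟂ BC ⇒ -3x-6y+120=0] ∩ [|A−(16, 12)|²=45]]
2. A_y = 15  [[AB ⟂ BC ⇒ -3x-6y+120=0] ∩ [|A−(16, 12)|²=45]]
   so A = (10, 15)

A = (10, 15)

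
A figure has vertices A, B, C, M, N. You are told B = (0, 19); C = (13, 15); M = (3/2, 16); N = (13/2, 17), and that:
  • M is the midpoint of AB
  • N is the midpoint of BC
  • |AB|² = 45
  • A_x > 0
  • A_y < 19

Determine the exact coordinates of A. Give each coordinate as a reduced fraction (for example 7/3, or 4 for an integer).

A = (3, 13)

1. A_x = 3  [A = 2·M−B = 2·(3/2, 16)−(0, 19)]
2. A_y = 13  [A = 2·M−B = 2·(3/2, 16)−(0, 19)]
   so A = (3, 13)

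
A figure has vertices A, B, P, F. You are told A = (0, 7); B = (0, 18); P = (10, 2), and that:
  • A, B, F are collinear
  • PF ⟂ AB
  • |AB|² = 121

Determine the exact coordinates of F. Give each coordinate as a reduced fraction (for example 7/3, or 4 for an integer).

F = (0, 2)

1. F_x = 0  [[A, B, F are collinear ⇒ -11x=0] ∩ [PF ⟂ AB ⇒ 11y-22=0]]
2. F_y = 2  [[A, B, F are collinear ⇒ -11x=0] ∩ [PF ⟂ AB ⇒ 11y-22=0]]
   so F = (0, 2)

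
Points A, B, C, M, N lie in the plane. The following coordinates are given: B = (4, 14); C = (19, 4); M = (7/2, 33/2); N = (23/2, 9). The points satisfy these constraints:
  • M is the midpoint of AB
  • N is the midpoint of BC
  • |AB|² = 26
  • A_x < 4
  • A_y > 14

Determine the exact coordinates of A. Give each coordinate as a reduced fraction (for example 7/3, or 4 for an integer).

A = (3, 19)

1. A_x = 3  [A = 2·M−B = 2·(7/2, 33/2)−(4, 14)]
2. A_y = 19  [A = 2·M−B = 2·(7/2, 33/2)−(4, 14)]
   so A = (3, 19)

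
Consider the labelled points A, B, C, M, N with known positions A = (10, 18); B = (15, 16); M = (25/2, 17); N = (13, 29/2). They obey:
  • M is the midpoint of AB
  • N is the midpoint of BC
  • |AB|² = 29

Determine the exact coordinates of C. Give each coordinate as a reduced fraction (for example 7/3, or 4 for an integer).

C = (11, 13)

1. C_x = 11  [C = 2·N−B = 2·(13, 29/2)−(15, 16)]
2. C_y = 13  [C = 2·N−B = 2·(13, 29/2)−(15, 16)]
   so C = (11, 13)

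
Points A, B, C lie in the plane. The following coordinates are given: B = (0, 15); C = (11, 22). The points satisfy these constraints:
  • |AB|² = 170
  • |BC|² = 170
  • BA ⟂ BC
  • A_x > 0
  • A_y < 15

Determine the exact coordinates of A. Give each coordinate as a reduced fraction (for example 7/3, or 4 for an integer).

1. A_x = 7  [[BA ⟂ BC ⇒ 11x+7y-105=0] ∩ [|A−(0, 15)|²=170]]
2. A_y = 4  [[BA ⟂ BC ⇒ 11x+7y-105=0] ∩ [|A−(0, 15)|²=170]]
   so A = (7, 4)

A = (7, 4)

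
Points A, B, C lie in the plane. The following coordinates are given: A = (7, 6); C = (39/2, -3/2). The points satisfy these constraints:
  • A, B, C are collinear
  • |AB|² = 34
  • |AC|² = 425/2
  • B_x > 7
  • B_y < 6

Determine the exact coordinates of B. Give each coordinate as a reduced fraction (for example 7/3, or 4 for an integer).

1. B_x = 12  [[A, B, C are collinear ⇒ -15/2x-25/2y+255/2=0] ∩ [|B−(7, 6)|²=34]]
2. B_y = 3  [[A, B, C are collinear ⇒ -15/2x-25/2y+255/2=0] ∩ [|B−(7, 6)|²=34]]
   so B = (12, 3)

B = (12, 3)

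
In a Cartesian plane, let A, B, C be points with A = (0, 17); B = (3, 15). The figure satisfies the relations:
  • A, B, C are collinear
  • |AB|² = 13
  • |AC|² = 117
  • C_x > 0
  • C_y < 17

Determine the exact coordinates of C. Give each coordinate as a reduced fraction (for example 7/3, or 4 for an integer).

C = (9, 11)

1. C_x = 9  [[A, B, C are collinear ⇒ 2x+3y-51=0] ∩ [|C−(0, 17)|²=117]]
2. C_y = 11  [[A, B, C are collinear ⇒ 2x+3y-51=0] ∩ [|C−(0, 17)|²=117]]
   so C = (9, 11)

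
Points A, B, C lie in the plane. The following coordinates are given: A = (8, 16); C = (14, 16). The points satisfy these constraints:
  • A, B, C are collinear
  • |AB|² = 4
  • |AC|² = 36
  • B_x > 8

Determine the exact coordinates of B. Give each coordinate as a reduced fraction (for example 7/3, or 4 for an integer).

B = (10, 16)

1. B_x = 10  [[A, B, C are collinear ⇒ -6y+96=0] ∩ [|B−(8, 16)|²=4]]
2. B_y = 16  [[A, B, C are collinear ⇒ -6y+96=0] ∩ [|B−(8, 16)|²=4]]
   so B = (10, 16)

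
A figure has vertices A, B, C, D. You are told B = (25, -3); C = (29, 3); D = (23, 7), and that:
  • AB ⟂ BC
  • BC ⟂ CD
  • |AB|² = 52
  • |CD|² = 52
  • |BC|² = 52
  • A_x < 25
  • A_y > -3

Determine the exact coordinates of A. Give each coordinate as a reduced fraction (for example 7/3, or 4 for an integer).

1. A_x = 19  [[AB ⟂ BC ⇒ -4x-6y+82=0] ∩ [|A−(25, -3)|²=52]]
2. A_y = 1  [[AB ⟂ BC ⇒ -4x-6y+82=0] ∩ [|A−(25, -3)|²=52]]
   so A = (19, 1)

A = (19, 1)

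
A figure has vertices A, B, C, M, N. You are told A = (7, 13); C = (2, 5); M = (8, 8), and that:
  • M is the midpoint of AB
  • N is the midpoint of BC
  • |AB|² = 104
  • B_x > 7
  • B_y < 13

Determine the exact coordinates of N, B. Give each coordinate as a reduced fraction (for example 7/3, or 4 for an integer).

1. B_x = 9  [B = 2·M−A = 2·(8, 8)−(7, 13)]
2. B_y = 3  [B = 2·M−A = 2·(8, 8)−(7, 13)]
   so B = (9, 3)
3. N_x = 11/2  [2·N = B+C = (9, 3)+(2, 5)]
4. N_y = 4  [2·N = B+C = (9, 3)+(2, 5)]
   so N = (11/2, 4)

N = (11/2, 4)
B = (9, 3)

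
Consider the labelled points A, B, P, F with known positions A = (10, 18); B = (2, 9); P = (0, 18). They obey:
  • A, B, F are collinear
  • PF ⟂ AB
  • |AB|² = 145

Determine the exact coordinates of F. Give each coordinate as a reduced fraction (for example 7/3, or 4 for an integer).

1. F_x = 162/29  [[A, B, F are collinear ⇒ 9x-8y+54=0] ∩ [PF ⟂ AB ⇒ -8x-9y+162=0]]
2. F_y = 378/29  [[A, B, F are collinear ⇒ 9x-8y+54=0] ∩ [PF ⟂ AB ⇒ -8x-9y+162=0]]
   so F = (162/29, 378/29)

F = (162/29, 378/29)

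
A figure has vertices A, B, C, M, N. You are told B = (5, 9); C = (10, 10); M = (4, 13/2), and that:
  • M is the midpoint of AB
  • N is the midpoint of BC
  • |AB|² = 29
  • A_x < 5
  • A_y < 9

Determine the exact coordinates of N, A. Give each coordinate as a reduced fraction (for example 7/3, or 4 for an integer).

1. A_x = 3  [A = 2·M−B = 2·(4, 13/2)−(5, 9)]
2. A_y = 4  [A = 2·M−B = 2·(4, 13/2)−(5, 9)]
   so A = (3, 4)
3. N_x = 15/2  [2·N = B+C = (5, 9)+(10, 10)]
4. N_y = 19/2  [2·N = B+C = (5, 9)+(10, 10)]
   so N = (15/2, 19/2)

N = (15/2, 19/2)
A = (3, 4)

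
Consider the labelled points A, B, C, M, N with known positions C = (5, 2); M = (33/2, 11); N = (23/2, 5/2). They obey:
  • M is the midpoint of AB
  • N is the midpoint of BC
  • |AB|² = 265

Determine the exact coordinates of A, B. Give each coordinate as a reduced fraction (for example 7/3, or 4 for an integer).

A = (15, 19)
B = (18, 3)

1. B_x = 18  [B = 2·N−C = 2·(23/2, 5/2)−(5, 2)]
2. B_y = 3  [B = 2·N−C = 2·(23/2, 5/2)−(5, 2)]
   so B = (18, 3)
3. A_x = 15  [A = 2·M−B = 2·(33/2, 11)−(18, 3)]
4. A_y = 19  [A = 2·M−B = 2·(33/2, 11)−(18, 3)]
   so A = (15, 19)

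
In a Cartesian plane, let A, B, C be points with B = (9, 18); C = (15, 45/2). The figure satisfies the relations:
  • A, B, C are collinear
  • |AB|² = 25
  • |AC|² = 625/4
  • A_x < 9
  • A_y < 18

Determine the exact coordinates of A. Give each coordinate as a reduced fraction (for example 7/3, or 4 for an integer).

1. A_x = 5  [[A, B, C are collinear ⇒ -9/2x+6y-135/2=0] ∩ [|A−(9, 18)|²=25]]
2. A_y = 15  [[A, B, C are collinear ⇒ -9/2x+6y-135/2=0] ∩ [|A−(9, 18)|²=25]]
   so A = (5, 15)

A = (5, 15)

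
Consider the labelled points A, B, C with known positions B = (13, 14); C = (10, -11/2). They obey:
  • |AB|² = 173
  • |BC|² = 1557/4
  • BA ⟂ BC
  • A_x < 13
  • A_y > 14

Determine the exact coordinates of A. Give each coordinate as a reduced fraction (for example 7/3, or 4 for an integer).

A = (0, 16)

1. A_x = 0  [[BA ⟂ BC ⇒ -3x-39/2y+312=0] ∩ [|A−(13, 14)|²=173]]
2. A_y = 16  [[BA ⟂ BC ⇒ -3x-39/2y+312=0] ∩ [|A−(13, 14)|²=173]]
   so A = (0, 16)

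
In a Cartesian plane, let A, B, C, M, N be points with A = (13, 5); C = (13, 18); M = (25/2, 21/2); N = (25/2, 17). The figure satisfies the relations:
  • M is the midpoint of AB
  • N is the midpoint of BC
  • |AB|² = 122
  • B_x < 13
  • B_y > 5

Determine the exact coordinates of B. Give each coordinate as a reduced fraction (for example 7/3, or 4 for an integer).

B = (12, 16)

1. B_x = 12  [B = 2·M−A = 2·(25/2, 21/2)−(13, 5)]
2. B_y = 16  [B = 2·M−A = 2·(25/2, 21/2)−(13, 5)]
   so B = (12, 16)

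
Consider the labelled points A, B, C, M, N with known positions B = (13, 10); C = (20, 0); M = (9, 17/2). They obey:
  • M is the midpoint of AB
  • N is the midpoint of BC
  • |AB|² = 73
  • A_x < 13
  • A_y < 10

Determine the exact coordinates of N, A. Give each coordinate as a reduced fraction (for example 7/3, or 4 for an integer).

1. A_x = 5  [A = 2·M−B = 2·(9, 17/2)−(13, 10)]
2. A_y = 7  [A = 2·M−B = 2·(9, 17/2)−(13, 10)]
   so A = (5, 7)
3. N_x = 33/2  [2·N = B+C = (13, 10)+(20, 0)]
4. N_y = 5  [2·N = B+C = (13, 10)+(20, 0)]
   so N = (33/2, 5)

N = (33/2, 5)
A = (5, 7)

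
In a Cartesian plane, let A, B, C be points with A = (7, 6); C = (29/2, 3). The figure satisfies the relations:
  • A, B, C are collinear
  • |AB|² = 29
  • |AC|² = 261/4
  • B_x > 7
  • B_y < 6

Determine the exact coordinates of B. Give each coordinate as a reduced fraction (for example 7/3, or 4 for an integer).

1. B_x = 12  [[A, B, C are collinear ⇒ -3x-15/2y+66=0] ∩ [|B−(7, 6)|²=29]]
2. B_y = 4  [[A, B, C are collinear ⇒ -3x-15/2y+66=0] ∩ [|B−(7, 6)|²=29]]
   so B = (12, 4)

B = (12, 4)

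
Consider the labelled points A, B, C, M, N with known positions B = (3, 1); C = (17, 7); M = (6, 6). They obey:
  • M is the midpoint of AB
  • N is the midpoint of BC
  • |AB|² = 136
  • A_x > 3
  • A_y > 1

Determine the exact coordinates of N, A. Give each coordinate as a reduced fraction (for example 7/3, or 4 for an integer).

N = (10, 4)
A = (9, 11)

1. A_x = 9  [A = 2·M−B = 2·(6, 6)−(3, 1)]
2. A_y = 11  [A = 2·M−B = 2·(6, 6)−(3, 1)]
   so A = (9, 11)
3. N_x = 10  [2·N = B+C = (3, 1)+(17, 7)]
4. N_y = 4  [2·N = B+C = (3, 1)+(17, 7)]
   so N = (10, 4)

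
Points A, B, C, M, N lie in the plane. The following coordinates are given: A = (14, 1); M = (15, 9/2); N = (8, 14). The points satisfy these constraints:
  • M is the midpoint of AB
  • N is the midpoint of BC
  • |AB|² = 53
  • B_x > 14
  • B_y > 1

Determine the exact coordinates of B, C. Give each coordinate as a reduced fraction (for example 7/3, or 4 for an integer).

B = (16, 8)
C = (0, 20)

1. B_x = 16  [B = 2·M−A = 2·(15, 9/2)−(14, 1)]
2. B_y = 8  [B = 2·M−A = 2·(15, 9/2)−(14, 1)]
   so B = (16, 8)
3. C_x = 0  [C = 2·N−B = 2·(8, 14)−(16, 8)]
4. C_y = 20  [C = 2·N−B = 2·(8, 14)−(16, 8)]
   so C = (0, 20)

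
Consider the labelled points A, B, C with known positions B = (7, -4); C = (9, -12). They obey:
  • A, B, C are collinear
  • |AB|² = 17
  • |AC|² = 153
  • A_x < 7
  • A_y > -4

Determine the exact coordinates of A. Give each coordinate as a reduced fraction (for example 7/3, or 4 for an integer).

1. A_x = 6  [[A, B, C are collinear ⇒ 8x+2y-48=0] ∩ [|A−(7, -4)|²=17]]
2. A_y = 0  [[A, B, C are collinear ⇒ 8x+2y-48=0] ∩ [|A−(7, -4)|²=17]]
   so A = (6, 0)

A = (6, 0)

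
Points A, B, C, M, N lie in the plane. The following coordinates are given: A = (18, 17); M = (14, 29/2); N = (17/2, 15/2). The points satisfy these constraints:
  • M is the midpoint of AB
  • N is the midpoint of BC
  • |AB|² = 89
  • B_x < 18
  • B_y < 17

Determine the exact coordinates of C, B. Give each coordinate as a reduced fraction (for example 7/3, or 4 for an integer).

C = (7, 3)
B = (10, 12)

1. B_x = 10  [B = 2·M−A = 2·(14, 29/2)−(18, 17)]
2. B_y = 12  [B = 2·M−A = 2·(14, 29/2)−(18, 17)]
   so B = (10, 12)
3. C_x = 7  [C = 2·N−B = 2·(17/2, 15/2)−(10, 12)]
4. C_y = 3  [C = 2·N−B = 2·(17/2, 15/2)−(10, 12)]
   so C = (7, 3)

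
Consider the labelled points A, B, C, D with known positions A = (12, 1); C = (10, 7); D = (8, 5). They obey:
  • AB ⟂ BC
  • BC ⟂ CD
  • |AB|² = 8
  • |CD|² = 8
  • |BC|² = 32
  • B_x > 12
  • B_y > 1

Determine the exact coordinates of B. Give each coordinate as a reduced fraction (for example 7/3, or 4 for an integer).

1. B_x = 14  [[BC ⟂ CD ⇒ 2x+2y-34=0] ∩ [|B−(12, 1)|²=8]]
2. B_y = 3  [[BC ⟂ CD ⇒ 2x+2y-34=0] ∩ [|B−(12, 1)|²=8]]
   so B = (14, 3)

B = (14, 3)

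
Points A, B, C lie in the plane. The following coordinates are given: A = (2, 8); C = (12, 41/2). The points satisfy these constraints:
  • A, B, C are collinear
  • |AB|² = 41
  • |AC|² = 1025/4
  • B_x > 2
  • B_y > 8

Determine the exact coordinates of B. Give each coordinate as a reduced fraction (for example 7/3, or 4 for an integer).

1. B_x = 6  [[A, B, C are collinear ⇒ 25/2x-10y+55=0] ∩ [|B−(2, 8)|²=41]]
2. B_y = 13  [[A, B, C are collinear ⇒ 25/2x-10y+55=0] ∩ [|B−(2, 8)|²=41]]
   so B = (6, 13)

B = (6, 13)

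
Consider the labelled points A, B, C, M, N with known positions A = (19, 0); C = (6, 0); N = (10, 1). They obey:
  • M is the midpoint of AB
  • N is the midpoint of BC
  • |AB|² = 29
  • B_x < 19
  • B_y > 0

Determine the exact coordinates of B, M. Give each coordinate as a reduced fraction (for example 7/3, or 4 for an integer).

B = (14, 2)
M = (33/2, 1)

1. B_x = 14  [B = 2·N−C = 2·(10, 1)−(6, 0)]
2. B_y = 2  [B = 2·N−C = 2·(10, 1)−(6, 0)]
   so B = (14, 2)
3. M_x = 33/2  [2·M = A+B = (19, 0)+(14, 2)]
4. M_y = 1  [2·M = A+B = (19, 0)+(14, 2)]
   so M = (33/2, 1)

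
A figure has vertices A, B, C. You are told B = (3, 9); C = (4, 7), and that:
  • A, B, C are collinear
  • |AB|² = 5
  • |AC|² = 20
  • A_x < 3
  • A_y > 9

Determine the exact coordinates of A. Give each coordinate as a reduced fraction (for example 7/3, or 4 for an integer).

A = (2, 11)

1. A_x = 2  [[A, B, C are collinear ⇒ 2x+1y-15=0] ∩ [|A−(3, 9)|²=5]]
2. A_y = 11  [[A, B, C are collinear ⇒ 2x+1y-15=0] ∩ [|A−(3, 9)|²=5]]
   so A = (2, 11)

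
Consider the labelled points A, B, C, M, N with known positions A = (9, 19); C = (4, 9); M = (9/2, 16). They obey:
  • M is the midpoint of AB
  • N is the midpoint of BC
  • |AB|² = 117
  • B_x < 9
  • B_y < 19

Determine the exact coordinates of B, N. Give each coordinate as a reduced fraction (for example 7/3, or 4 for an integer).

B = (0, 13)
N = (2, 11)

1. B_x = 0  [B = 2·M−A = 2·(9/2, 16)−(9, 19)]
2. B_y = 13  [B = 2·M−A = 2·(9/2, 16)−(9, 19)]
   so B = (0, 13)
3. N_x = 2  [2·N = B+C = (0, 13)+(4, 9)]
4. N_y = 11  [2·N = B+C = (0, 13)+(4, 9)]
   so N = (2, 11)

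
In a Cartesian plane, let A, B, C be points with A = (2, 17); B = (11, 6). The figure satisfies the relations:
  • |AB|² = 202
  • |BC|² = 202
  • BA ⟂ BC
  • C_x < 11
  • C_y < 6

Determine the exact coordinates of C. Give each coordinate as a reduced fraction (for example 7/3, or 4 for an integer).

1. C_x = 0  [[BA ⟂ BC ⇒ -9x+11y+33=0] ∩ [|C−(11, 6)|²=202]]
2. C_y = -3  [[BA ⟂ BC ⇒ -9x+11y+33=0] ∩ [|C−(11, 6)|²=202]]
   so C = (0, -3)

C = (0, -3)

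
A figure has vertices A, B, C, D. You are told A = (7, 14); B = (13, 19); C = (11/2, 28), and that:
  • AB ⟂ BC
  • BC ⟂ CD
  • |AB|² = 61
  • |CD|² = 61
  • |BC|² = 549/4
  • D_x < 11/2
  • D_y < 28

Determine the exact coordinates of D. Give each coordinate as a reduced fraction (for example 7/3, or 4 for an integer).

D = (-1/2, 23)

1. D_x = -1/2  [[BC ⟂ CD ⇒ -15/2x+9y-843/4=0] ∩ [|D−(11/2, 28)|²=61]]
2. D_y = 23  [[BC ⟂ CD ⇒ -15/2x+9y-843/4=0] ∩ [|D−(11/2, 28)|²=61]]
   so D = (-1/2, 23)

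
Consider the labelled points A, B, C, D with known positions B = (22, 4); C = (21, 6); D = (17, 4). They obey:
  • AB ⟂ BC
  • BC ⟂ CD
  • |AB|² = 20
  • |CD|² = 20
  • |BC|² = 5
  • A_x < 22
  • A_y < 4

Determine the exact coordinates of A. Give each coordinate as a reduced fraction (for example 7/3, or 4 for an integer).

1. A_x = 18  [[AB ⟂ BC ⇒ 1x-2y-14=0] ∩ [|A−(22, 4)|²=20]]
2. A_y = 2  [[AB ⟂ BC ⇒ 1x-2y-14=0] ∩ [|A−(22, 4)|²=20]]
   so A = (18, 2)

A = (18, 2)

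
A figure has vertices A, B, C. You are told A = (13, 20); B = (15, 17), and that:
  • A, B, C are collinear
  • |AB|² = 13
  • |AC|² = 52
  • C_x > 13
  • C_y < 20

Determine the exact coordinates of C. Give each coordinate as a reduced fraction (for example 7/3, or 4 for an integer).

C = (17, 14)

1. C_x = 17  [[A, B, C are collinear ⇒ 3x+2y-79=0] ∩ [|C−(13, 20)|²=52]]
2. C_y = 14  [[A, B, C are collinear ⇒ 3x+2y-79=0] ∩ [|C−(13, 20)|²=52]]
   so C = (17, 14)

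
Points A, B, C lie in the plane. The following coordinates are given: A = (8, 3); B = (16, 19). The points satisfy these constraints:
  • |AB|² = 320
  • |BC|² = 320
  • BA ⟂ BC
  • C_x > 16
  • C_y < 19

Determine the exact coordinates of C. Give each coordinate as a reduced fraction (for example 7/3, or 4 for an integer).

1. C_x = 32  [[BA ⟂ BC ⇒ -8x-16y+432=0] ∩ [|C−(16, 19)|²=320]]
2. C_y = 11  [[BA ⟂ BC ⇒ -8x-16y+432=0] ∩ [|C−(16, 19)|²=320]]
   so C = (32, 11)

C = (32, 11)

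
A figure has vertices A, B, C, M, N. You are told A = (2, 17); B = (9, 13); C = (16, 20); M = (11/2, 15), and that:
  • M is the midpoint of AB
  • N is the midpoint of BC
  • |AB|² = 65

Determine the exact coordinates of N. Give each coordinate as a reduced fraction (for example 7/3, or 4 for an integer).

1. N_x = 25/2  [2·N = B+C = (9, 13)+(16, 20)]
2. N_y = 33/2  [2·N = B+C = (9, 13)+(16, 20)]
   so N = (25/2, 33/2)

N = (25/2, 33/2)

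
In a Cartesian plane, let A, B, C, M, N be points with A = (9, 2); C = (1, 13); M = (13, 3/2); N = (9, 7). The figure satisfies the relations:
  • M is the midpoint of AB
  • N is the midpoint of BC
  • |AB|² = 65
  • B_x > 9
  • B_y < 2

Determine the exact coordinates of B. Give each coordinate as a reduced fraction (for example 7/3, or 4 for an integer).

1. B_x = 17  [B = 2·M−A = 2·(13, 3/2)−(9, 2)]
2. B_y = 1  [B = 2·M−A = 2·(13, 3/2)−(9, 2)]
   so B = (17, 1)

B = (17, 1)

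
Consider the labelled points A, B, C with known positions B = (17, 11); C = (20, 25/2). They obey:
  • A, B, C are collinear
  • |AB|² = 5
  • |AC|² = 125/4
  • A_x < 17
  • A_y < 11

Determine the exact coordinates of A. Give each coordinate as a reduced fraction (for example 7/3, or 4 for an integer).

A = (15, 10)

1. A_x = 15  [[A, B, C are collinear ⇒ -3/2x+3y-15/2=0] ∩ [|A−(17, 11)|²=5]]
2. A_y = 10  [[A, B, C are collinear ⇒ -3/2x+3y-15/2=0] ∩ [|A−(17, 11)|²=5]]
   so A = (15, 10)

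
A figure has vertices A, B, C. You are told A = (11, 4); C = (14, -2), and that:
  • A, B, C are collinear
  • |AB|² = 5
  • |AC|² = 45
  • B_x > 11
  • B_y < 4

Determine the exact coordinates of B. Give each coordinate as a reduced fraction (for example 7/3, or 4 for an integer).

B = (12, 2)

1. B_x = 12  [[A, B, C are collinear ⇒ -6x-3y+78=0] ∩ [|B−(11, 4)|²=5]]
2. B_y = 2  [[A, B, C are collinear ⇒ -6x-3y+78=0] ∩ [|B−(11, 4)|²=5]]
   so B = (12, 2)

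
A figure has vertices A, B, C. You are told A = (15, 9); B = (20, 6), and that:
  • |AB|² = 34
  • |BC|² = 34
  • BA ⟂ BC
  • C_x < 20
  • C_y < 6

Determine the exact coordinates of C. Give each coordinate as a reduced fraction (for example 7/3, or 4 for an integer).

1. C_x = 17  [[BA ⟂ BC ⇒ -5x+3y+82=0] ∩ [|C−(20, 6)|²=34]]
2. C_y = 1  [[BA ⟂ BC ⇒ -5x+3y+82=0] ∩ [|C−(20, 6)|²=34]]
   so C = (17, 1)

C = (17, 1)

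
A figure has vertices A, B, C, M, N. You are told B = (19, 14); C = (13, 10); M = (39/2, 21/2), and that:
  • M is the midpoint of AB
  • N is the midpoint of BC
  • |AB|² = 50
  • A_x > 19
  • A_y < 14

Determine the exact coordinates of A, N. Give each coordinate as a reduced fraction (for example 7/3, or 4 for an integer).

1. A_x = 20  [A = 2·M−B = 2·(39/2, 21/2)−(19, 14)]
2. A_y = 7  [A = 2·M−B = 2·(39/2, 21/2)−(19, 14)]
   so A = (20, 7)
3. N_x = 16  [2·N = B+C = (19, 14)+(13, 10)]
4. N_y = 12  [2·N = B+C = (19, 14)+(13, 10)]
   so N = (16, 12)

A = (20, 7)
N = (16, 12)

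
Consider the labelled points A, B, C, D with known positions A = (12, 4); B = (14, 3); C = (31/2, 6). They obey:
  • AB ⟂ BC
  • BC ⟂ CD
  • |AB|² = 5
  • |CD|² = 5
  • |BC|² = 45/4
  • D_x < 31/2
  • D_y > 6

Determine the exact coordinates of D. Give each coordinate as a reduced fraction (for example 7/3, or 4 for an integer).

D = (27/2, 7)

1. D_x = 27/2  [[BC ⟂ CD ⇒ 3/2x+3y-165/4=0] ∩ [|D−(31/2, 6)|²=5]]
2. D_y = 7  [[BC ⟂ CD ⇒ 3/2x+3y-165/4=0] ∩ [|D−(31/2, 6)|²=5]]
   so D = (27/2, 7)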